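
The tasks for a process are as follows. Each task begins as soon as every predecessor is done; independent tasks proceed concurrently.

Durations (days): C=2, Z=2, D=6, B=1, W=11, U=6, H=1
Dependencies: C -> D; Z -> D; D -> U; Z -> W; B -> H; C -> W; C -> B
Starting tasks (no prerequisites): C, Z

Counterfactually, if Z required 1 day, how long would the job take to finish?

Actual critical path: Z→D→U = 2+6+6 = 14 ⇒ 14 days.
Z lies on that path, so at 1 day the path becomes 13 days.
The binding chain switches to C→D→U = 2+6+6 = 14; finish 14 days.

14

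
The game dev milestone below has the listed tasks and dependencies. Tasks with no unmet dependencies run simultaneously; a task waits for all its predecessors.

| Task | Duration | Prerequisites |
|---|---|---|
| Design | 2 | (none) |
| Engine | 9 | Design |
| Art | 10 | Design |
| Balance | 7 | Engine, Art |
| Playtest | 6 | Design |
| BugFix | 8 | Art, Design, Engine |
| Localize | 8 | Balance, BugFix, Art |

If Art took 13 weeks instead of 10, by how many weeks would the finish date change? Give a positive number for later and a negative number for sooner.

Critical path before the change: Design→Art→BugFix→Localize = 2+10+8+8 = 28 giving 28 weeks.
Art is on the critical path; changing it to 13 makes that path 31 weeks.
The critical path is still Design→Art→BugFix→Localize; finish is now 31 weeks.
Change in finish: 31 − 28 = +3 weeks.

3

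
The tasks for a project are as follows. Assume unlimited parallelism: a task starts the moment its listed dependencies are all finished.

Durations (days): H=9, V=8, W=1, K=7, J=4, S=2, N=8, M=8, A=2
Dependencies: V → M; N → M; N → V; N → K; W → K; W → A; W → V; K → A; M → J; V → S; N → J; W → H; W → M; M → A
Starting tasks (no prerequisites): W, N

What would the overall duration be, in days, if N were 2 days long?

Critical path before the change: N→V→M→J = 8+8+8+4 = 28 giving 28 days.
Since N is critical, the -6 change carries straight to that chain (now 22 days).
That remains the longest chain; total 22 days.

22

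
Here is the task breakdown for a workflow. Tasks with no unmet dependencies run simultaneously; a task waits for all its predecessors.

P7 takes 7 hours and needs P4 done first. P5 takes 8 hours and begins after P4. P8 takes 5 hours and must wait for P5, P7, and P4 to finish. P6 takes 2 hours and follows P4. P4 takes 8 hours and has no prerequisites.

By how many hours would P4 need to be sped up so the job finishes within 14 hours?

7

Current finish: 21 hours; target: 14.
P4 is on every critical path, so each hour cut from P4 cuts the finish by one (this holds down to a finish of 14).
Need 21 − 14 = 7 hours off P4 → P4 becomes 1 hour, finish becomes 14.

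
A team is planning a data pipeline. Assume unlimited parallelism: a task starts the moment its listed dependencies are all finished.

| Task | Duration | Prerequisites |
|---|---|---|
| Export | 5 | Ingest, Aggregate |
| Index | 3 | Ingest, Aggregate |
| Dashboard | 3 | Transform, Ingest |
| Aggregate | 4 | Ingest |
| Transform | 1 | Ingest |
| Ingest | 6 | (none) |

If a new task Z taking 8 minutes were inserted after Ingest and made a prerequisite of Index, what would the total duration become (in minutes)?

Originally the plan takes 15 minutes.
With Z inserted, Index now waits for max(Ingest, Aggregate, Z).
New critical path: Ingest→Z→Index = 6+8+3 = 17 ⇒ 17 minutes.

17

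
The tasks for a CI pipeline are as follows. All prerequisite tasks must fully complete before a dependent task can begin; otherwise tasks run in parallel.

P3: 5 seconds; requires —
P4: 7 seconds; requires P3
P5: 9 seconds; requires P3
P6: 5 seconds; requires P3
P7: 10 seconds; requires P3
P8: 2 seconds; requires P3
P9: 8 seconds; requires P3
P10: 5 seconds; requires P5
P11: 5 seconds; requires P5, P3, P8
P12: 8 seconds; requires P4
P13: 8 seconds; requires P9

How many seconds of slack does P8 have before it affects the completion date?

9

The longest chain is P3→P9→P13 = 5+8+8 = 21; overall finish 21 seconds.
Longest path through P8: 12 seconds (earliest finish 7, latest finish 16).
Slack of P8 = 14 − 5 = 9 seconds.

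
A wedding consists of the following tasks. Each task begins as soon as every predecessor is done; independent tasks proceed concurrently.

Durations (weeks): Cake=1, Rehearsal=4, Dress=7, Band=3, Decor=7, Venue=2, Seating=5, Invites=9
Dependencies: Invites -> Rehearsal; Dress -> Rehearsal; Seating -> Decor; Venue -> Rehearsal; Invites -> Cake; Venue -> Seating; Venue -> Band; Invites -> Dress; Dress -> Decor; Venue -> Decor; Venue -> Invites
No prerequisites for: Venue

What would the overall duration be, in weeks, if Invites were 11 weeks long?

Critical path before the change: Venue→Invites→Dress→Decor = 2+9+7+7 = 25 giving 25 weeks.
Invites is on the critical path; changing it to 11 makes that path 27 weeks.
No other chain overtakes it, so the finish is 27 weeks.

27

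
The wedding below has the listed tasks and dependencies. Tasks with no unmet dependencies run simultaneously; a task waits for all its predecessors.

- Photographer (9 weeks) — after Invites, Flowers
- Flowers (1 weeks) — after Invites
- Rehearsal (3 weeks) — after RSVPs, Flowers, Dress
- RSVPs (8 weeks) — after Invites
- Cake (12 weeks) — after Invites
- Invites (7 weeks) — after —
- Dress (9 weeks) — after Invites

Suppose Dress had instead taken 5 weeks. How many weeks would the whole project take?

Baseline: Invites→Dress→Rehearsal = 7+9+3 = 19 → 19 weeks.
Since Dress is critical, the -4 change carries straight to that chain (now 15 weeks).
The binding chain switches to Invites→Cake = 7+12 = 19; finish 19 weeks.

19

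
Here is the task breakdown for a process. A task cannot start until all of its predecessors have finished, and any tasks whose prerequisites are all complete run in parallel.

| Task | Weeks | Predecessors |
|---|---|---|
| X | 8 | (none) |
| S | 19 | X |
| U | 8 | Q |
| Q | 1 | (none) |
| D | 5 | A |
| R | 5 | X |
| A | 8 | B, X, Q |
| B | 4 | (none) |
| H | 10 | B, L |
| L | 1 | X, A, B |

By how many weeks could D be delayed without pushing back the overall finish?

Critical path: X→A→L→H = 8+8+1+10 = 27, so the finish is 27 weeks.
The longest chain containing D totals 21 weeks.
Float = 27 − 21 = 6.

6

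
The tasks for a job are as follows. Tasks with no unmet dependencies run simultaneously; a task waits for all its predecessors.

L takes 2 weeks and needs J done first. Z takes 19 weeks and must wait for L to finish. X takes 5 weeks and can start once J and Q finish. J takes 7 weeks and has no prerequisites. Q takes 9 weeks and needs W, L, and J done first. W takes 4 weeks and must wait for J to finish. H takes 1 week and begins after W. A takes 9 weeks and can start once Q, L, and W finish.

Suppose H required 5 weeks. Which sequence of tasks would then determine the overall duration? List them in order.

J, W, Q, A

Critical path before the change: J→W→Q→A = 7+4+9+9 = 29 giving 29 weeks.
The longest path through H is only 12 weeks, so H has float 17.
No other chain overtakes it, so the finish is 29 weeks.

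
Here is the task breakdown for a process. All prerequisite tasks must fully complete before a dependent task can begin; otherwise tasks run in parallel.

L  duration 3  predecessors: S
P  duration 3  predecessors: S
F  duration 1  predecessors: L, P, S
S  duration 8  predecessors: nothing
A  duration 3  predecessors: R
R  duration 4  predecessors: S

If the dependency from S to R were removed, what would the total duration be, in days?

12

Original critical path: S→R→A = 8+4+3 = 15 ⇒ 15 days.
Without S→R, R's earliest start moves from 8 to 0.
New critical path: S→P→F = 8+3+1 = 12 ⇒ 12 days.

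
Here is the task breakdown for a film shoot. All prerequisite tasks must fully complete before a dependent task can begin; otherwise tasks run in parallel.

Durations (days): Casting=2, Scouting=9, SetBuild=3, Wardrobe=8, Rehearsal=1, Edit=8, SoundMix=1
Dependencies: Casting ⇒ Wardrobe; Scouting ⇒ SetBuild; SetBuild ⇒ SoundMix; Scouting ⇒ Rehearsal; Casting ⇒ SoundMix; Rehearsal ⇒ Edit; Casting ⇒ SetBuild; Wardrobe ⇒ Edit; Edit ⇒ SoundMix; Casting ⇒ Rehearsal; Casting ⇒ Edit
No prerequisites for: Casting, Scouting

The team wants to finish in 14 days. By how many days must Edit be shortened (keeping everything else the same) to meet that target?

Current finish: 19 days; target: 14.
Edit is on every critical path, so each day cut from Edit cuts the finish by one (this holds down to a finish of 13).
Need 19 − 14 = 5 days off Edit → Edit becomes 3 days, finish becomes 14.

5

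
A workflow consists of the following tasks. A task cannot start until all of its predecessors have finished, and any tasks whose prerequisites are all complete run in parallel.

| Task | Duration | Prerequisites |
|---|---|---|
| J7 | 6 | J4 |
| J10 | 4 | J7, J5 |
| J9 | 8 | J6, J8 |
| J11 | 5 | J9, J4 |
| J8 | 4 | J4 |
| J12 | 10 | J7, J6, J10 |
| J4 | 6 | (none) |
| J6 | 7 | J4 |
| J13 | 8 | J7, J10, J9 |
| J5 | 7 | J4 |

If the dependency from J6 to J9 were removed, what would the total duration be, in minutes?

Original critical path: J4→J6→J9→J13 = 6+7+8+8 = 29 ⇒ 29 minutes.
Without J6→J9, J9's earliest start moves from 13 to 10.
New critical path: J4→J5→J10→J12 = 6+7+4+10 = 27 ⇒ 27 minutes.

27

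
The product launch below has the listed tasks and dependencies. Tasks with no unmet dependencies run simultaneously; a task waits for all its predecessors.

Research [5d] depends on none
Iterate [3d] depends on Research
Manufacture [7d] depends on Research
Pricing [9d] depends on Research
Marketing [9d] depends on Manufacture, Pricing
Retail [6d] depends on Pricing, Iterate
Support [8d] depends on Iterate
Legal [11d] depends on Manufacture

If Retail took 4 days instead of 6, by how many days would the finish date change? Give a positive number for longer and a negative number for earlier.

Actual critical path: Research→Manufacture→Legal = 5+7+11 = 23 ⇒ 23 days.
The longest path through Retail is only 20 days, so Retail has float 3.
No other chain overtakes it, so the finish is 23 days.
Change in finish: 23 − 23 = +0 days.

0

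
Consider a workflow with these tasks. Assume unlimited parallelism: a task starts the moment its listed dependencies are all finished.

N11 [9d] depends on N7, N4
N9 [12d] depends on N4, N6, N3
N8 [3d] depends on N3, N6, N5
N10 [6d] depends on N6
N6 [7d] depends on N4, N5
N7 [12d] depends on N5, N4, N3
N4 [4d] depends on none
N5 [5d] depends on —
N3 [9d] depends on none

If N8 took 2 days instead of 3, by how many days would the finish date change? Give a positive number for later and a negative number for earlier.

0

As given, the longest chain is N3→N7→N11 = 9+12+9 = 30, so the finish is 30 days.
N8 has 15 days of float (longest path through it is 15).
That remains the longest chain; total 30 days.
Change in finish: 30 − 30 = +0 days.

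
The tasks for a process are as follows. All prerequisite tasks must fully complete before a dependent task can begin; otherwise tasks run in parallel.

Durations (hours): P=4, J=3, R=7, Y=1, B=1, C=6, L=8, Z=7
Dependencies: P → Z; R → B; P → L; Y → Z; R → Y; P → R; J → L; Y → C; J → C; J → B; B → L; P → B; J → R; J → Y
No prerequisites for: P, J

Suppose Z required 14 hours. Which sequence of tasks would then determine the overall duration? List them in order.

Critical path before the change: P→R→B→L = 4+7+1+8 = 20 giving 20 hours.
Z has 1 hour of float (longest path through it is 19).
New critical path: P→R→Y→Z = 4+7+1+14 = 26 ⇒ 26 hours.

P, R, Y, Z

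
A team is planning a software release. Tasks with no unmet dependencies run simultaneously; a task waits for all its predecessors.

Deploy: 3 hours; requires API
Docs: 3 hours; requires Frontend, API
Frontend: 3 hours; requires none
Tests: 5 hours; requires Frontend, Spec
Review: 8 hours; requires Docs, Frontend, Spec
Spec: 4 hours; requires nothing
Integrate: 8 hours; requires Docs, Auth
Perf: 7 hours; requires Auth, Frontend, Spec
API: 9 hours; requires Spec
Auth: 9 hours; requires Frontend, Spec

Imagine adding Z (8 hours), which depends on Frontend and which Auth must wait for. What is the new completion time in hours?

28

Originally the project takes 24 hours.
With Z inserted, Auth now waits for max(Frontend, Spec, Z).
New critical path: Frontend→Z→Auth→Integrate = 3+8+9+8 = 28 ⇒ 28 hours.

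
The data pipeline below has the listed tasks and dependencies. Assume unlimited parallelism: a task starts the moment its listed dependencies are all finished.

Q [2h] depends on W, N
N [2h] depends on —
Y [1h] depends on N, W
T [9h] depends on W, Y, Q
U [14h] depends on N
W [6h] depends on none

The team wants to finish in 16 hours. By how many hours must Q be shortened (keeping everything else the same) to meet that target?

Current finish: 17 hours; target: 16.
Q is on every critical path, so each hour cut from Q cuts the finish by one (this holds down to a finish of 16).
Need 17 − 16 = 1 hour off Q → Q becomes 1 hour, finish becomes 16.

1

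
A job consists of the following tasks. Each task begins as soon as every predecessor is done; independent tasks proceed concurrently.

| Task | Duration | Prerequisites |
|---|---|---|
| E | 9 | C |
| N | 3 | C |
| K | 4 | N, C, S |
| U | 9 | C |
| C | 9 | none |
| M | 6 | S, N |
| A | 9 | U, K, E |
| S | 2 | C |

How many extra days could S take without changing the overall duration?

The longest chain is C→U→A = 9+9+9 = 27; overall finish 27 days.
S finishes as early as 11 and must finish by 14.
Slack of S = 12 − 9 = 3 days.

3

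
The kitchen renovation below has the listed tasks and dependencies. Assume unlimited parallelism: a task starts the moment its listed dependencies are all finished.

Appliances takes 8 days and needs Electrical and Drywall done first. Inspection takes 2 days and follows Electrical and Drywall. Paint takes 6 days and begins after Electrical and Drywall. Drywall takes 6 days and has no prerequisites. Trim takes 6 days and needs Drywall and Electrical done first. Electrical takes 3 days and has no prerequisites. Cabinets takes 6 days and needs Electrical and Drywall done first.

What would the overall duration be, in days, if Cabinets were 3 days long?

14

Actual critical path: Drywall→Appliances = 6+8 = 14 ⇒ 14 days.
The longest path through Cabinets is only 12 days, so Cabinets has float 2.
That remains the longest chain; total 14 days.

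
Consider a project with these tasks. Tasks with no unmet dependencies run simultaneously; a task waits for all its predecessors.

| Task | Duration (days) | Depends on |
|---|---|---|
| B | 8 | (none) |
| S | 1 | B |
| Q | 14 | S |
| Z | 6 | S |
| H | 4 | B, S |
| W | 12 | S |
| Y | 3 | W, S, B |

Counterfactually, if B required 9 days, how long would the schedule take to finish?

25

Baseline: B→S→W→Y = 8+1+12+3 = 24 → 24 days.
B lies on that path, so at 9 days the path becomes 25 days.
The critical path is still B→S→W→Y; finish is now 25 days.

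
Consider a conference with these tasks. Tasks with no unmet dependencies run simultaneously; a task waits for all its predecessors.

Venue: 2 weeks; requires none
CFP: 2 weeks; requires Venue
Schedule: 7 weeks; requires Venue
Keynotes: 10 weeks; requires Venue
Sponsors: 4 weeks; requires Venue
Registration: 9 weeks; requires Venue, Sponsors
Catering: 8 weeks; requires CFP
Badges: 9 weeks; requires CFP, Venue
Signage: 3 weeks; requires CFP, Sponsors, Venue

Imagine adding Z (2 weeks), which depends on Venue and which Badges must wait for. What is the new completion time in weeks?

Originally the conference takes 15 weeks.
With Z inserted, Badges now waits for max(CFP, Venue, Z).
New critical path: Venue→Sponsors→Registration = 2+4+9 = 15 ⇒ 15 weeks.

15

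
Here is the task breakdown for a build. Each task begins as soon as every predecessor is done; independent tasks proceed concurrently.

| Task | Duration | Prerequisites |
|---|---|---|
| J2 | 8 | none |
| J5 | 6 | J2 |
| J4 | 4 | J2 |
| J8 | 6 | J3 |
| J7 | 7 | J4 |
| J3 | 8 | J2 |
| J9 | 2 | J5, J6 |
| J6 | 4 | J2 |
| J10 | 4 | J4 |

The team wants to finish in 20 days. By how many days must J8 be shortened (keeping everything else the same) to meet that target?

2

Current finish: 22 days; target: 20.
J8 is on every critical path, so each day cut from J8 cuts the finish by one (this holds down to a finish of 19).
Need 22 − 20 = 2 days off J8 → J8 becomes 4 days, finish becomes 20.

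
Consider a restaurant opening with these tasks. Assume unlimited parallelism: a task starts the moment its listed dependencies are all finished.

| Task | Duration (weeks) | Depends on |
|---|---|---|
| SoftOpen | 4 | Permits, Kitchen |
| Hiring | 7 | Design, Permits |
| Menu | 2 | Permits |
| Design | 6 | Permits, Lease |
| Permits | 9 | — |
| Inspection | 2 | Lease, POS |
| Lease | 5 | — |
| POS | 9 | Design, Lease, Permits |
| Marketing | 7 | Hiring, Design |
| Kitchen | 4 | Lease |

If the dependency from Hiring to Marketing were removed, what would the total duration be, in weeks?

26

With the dependency in place, Permits→Design→Hiring→Marketing = 9+6+7+7 = 29 sets the finish at 29 weeks.
Without Hiring→Marketing, Marketing's earliest start moves from 22 to 15.
After: Permits→Design→POS→Inspection = 9+6+9+2 = 26 → 26 weeks.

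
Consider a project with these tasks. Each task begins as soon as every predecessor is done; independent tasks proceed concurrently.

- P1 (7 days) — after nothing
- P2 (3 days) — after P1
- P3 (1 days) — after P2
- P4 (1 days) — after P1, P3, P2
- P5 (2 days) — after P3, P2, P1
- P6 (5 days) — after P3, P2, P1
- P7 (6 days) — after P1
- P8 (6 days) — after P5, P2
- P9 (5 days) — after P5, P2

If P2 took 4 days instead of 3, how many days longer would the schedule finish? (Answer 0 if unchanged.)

1

Actual critical path: P1→P2→P3→P5→P8 = 7+3+1+2+6 = 19 ⇒ 19 days.
P2 is on the critical path; changing it to 4 makes that path 20 days.
That remains the longest chain; total 20 days.
Change in finish: 20 − 19 = +1 days.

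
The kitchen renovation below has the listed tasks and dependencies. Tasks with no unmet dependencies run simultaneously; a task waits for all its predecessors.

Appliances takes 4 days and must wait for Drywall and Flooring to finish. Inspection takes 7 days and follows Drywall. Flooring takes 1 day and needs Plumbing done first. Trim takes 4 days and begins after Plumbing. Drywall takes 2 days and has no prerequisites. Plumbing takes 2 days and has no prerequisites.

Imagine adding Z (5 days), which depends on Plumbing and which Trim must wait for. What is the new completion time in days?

11

Originally the kitchen renovation takes 9 days.
With Z inserted, Trim now waits for max(Plumbing, Z).
New critical path: Plumbing→Z→Trim = 2+5+4 = 11 ⇒ 11 days.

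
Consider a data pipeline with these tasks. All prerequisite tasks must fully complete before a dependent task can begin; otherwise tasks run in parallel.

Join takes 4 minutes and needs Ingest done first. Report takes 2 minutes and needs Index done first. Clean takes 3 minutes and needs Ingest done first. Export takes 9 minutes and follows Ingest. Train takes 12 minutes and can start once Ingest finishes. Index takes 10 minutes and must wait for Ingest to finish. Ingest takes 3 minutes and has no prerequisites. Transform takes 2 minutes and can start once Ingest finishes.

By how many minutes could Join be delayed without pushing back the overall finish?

The longest chain is Ingest→Train = 3+12 = 15; overall finish 15 minutes.
Join finishes as early as 7 and must finish by 15.
So Join can slip 15 − 7 = 8 minutes.

8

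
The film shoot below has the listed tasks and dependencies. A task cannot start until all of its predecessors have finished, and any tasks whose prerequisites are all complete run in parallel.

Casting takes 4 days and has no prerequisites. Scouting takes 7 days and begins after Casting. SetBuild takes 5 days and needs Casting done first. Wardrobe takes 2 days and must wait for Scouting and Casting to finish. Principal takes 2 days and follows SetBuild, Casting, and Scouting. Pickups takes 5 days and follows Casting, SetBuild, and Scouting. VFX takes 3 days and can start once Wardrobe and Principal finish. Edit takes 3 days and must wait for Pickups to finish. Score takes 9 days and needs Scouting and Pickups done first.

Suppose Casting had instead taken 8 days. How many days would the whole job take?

29

As given, the longest chain is Casting→Scouting→Pickups→Score = 4+7+5+9 = 25, so the finish is 25 days.
Casting lies on that path, so at 8 days the path becomes 29 days.
No other chain overtakes it, so the finish is 29 days.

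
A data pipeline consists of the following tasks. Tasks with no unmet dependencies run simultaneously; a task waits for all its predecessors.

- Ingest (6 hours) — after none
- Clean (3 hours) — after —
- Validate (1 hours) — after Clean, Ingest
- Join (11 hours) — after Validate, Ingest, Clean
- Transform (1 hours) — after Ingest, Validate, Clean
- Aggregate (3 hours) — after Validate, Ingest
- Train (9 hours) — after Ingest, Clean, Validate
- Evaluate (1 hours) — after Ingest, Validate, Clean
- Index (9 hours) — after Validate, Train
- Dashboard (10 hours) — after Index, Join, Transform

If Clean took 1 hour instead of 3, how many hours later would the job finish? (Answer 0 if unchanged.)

Actual critical path: Ingest→Validate→Train→Index→Dashboard = 6+1+9+9+10 = 35 ⇒ 35 hours.
Clean has 3 hours of float (longest path through it is 32).
No other chain overtakes it, so the finish is 35 hours.
Change in finish: 35 − 35 = +0 hours.

0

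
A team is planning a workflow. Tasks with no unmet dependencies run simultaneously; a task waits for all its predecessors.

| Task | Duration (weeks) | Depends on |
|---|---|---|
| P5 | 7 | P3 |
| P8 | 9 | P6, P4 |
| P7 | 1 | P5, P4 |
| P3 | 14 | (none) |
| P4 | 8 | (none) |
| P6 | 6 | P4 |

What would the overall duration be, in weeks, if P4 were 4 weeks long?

22

Critical path before the change: P4→P6→P8 = 8+6+9 = 23 giving 23 weeks.
Since P4 is critical, the -4 change carries straight to that chain (now 19 weeks).
The binding chain switches to P3→P5→P7 = 14+7+1 = 22; finish 22 weeks.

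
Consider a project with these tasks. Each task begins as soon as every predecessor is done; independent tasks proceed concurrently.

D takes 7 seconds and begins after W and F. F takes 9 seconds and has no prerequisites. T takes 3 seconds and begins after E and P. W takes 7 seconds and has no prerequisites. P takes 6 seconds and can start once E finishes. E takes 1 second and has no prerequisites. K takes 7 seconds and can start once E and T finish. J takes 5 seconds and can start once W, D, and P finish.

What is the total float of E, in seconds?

F→D→J = 9+7+5 = 21 sets the makespan at 21 seconds.
E finishes as early as 1 and must finish by 5.
Slack of E = 4 − 0 = 4 seconds.

4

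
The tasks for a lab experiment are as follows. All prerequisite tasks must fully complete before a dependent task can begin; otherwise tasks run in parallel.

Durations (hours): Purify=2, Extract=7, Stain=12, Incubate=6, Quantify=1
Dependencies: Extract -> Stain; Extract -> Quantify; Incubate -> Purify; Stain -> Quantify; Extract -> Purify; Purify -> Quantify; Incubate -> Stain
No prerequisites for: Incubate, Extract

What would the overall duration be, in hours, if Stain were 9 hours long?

Baseline: Extract→Stain→Quantify = 7+12+1 = 20 → 20 hours.
Since Stain is critical, the -3 change carries straight to that chain (now 17 hours).
No other chain overtakes it, so the finish is 17 hours.

17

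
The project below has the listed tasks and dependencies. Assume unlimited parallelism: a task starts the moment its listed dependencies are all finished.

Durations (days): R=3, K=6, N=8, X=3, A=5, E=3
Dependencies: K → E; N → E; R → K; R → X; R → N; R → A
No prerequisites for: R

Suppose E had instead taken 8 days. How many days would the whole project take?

19

Actual critical path: R→N→E = 3+8+3 = 14 ⇒ 14 days.
E is on the critical path; changing it to 8 makes that path 19 days.
No other chain overtakes it, so the finish is 19 days.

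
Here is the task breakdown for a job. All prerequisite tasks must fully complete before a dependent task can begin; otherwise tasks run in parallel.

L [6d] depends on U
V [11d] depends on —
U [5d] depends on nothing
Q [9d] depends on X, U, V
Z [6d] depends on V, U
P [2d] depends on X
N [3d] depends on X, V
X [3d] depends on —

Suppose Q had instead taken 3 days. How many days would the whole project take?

Actual critical path: V→Q = 11+9 = 20 ⇒ 20 days.
Since Q is critical, the -6 change carries straight to that chain (now 14 days).
New critical path: V→Z = 11+6 = 17 ⇒ 17 days.

17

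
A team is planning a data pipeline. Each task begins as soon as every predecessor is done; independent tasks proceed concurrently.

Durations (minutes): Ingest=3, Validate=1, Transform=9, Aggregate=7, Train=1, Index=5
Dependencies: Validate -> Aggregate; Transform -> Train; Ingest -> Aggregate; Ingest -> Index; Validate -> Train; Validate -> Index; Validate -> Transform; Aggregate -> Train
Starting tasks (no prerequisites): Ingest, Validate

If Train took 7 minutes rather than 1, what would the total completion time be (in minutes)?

17

As given, the longest chain is Ingest→Aggregate→Train = 3+7+1 = 11, so the finish is 11 minutes.
Train is on the critical path; changing it to 7 makes that path 17 minutes.
The critical path is still Ingest→Aggregate→Train; finish is now 17 minutes.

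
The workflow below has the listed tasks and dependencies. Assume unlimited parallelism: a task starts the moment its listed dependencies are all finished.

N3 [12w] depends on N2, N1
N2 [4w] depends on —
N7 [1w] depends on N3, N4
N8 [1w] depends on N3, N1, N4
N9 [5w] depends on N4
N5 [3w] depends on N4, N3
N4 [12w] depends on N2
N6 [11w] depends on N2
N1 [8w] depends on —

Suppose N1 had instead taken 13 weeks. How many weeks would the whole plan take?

28

As given, the longest chain is N1→N3→N5 = 8+12+3 = 23, so the finish is 23 weeks.
N1 lies on that path, so at 13 weeks the path becomes 28 weeks.
No other chain overtakes it, so the finish is 28 weeks.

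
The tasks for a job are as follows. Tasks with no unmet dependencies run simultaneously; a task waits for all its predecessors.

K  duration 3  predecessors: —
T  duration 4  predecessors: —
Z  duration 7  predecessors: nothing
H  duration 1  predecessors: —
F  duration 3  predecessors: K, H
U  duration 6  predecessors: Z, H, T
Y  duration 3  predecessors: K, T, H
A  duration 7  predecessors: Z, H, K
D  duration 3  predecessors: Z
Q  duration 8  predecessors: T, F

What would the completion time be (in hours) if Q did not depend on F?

Original critical path: K→F→Q = 3+3+8 = 14 ⇒ 14 hours.
Without F→Q, Q's earliest start moves from 6 to 4.
New critical path: Z→A = 7+7 = 14 ⇒ 14 hours.

14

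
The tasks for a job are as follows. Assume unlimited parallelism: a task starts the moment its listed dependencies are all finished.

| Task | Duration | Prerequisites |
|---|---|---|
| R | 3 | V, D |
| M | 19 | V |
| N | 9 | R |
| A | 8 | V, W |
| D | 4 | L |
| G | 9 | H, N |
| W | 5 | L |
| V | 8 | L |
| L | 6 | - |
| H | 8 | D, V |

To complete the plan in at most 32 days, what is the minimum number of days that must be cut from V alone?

Current finish: 35 days; target: 32.
V is on every critical path, so each day cut from V cuts the finish by one (this holds down to a finish of 31).
Need 35 − 32 = 3 days off V → V becomes 5 days, finish becomes 32.

3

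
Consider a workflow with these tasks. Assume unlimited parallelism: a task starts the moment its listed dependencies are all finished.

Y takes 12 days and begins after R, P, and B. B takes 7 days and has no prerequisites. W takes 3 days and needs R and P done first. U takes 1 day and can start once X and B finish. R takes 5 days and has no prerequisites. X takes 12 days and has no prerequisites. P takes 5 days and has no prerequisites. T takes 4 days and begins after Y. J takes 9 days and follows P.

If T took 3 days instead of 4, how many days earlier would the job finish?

1

As given, the longest chain is B→Y→T = 7+12+4 = 23, so the finish is 23 days.
T is on the critical path; changing it to 3 makes that path 22 days.
No other chain overtakes it, so the finish is 22 days.
Change in finish: 22 − 23 = -1 days.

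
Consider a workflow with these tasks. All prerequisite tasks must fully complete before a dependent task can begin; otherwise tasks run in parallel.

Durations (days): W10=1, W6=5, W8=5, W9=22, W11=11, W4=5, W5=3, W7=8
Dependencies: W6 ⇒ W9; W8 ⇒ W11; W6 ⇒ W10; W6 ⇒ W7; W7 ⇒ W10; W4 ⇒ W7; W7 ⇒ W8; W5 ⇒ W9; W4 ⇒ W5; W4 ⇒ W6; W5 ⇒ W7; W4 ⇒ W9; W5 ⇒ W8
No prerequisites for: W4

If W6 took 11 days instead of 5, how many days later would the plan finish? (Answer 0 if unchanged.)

6

Actual critical path: W4→W6→W7→W8→W11 = 5+5+8+5+11 = 34 ⇒ 34 days.
Since W6 is critical, the +6 change carries straight to that chain (now 40 days).
No other chain overtakes it, so the finish is 40 days.
Change in finish: 40 − 34 = +6 days.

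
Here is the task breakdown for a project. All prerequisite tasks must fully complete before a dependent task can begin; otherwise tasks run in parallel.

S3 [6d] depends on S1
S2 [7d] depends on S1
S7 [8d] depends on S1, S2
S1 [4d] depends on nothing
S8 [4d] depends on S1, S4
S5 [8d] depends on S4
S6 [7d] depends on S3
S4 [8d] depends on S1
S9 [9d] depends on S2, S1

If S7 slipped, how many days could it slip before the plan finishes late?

1

The longest chain is S1→S2→S9 = 4+7+9 = 20; overall finish 20 days.
S7 finishes as early as 19 and must finish by 20.
So S7 can slip 20 − 19 = 1 day.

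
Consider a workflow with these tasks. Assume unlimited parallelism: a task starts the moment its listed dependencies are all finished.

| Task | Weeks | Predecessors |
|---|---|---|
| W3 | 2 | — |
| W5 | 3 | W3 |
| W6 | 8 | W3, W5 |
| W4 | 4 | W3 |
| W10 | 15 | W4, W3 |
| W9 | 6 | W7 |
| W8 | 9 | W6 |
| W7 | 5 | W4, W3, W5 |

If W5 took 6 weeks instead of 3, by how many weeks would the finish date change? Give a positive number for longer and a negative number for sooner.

3

Critical path before the change: W3→W5→W6→W8 = 2+3+8+9 = 22 giving 22 weeks.
W5 lies on that path, so at 6 weeks the path becomes 25 weeks.
That remains the longest chain; total 25 weeks.
Change in finish: 25 − 22 = +3 weeks.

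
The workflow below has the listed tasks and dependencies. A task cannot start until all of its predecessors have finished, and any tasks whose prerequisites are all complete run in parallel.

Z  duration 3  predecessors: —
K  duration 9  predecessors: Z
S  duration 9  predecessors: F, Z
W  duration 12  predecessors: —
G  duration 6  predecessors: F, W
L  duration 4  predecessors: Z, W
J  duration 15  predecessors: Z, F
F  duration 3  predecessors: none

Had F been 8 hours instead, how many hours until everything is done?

The binding path is F→J = 3+15 = 18; finish at 18 hours.
Since F is critical, the +5 change carries straight to that chain (now 23 hours).
That remains the longest chain; total 23 hours.

23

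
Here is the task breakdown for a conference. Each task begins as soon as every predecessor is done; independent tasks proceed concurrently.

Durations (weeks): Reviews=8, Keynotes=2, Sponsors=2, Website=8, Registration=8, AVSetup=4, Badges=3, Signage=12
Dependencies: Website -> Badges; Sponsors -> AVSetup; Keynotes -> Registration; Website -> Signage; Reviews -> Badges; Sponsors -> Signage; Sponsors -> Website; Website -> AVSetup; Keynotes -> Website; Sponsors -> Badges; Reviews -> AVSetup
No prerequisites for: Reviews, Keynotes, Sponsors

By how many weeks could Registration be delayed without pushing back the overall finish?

Keynotes→Website→Signage = 2+8+12 = 22 sets the makespan at 22 weeks.
Registration finishes as early as 10 and must finish by 22.
Float = 22 − 10 = 12.

12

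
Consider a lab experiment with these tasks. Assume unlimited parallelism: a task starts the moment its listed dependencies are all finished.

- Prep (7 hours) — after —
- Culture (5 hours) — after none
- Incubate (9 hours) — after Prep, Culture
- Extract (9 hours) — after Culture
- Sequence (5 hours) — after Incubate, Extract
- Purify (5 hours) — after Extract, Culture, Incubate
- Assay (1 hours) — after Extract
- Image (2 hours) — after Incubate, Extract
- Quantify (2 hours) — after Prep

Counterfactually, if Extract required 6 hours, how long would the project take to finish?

21

As given, the longest chain is Prep→Incubate→Sequence = 7+9+5 = 21, so the finish is 21 hours.
The longest path through Extract is only 19 hours, so Extract has float 2.
The critical path is still Prep→Incubate→Sequence; finish is now 21 hours.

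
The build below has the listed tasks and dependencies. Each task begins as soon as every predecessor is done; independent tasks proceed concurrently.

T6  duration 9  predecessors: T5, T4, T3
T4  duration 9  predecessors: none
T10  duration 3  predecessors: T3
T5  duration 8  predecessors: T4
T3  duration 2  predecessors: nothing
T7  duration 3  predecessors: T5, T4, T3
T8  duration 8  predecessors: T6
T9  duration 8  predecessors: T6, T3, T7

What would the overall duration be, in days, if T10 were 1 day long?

The binding path is T4→T5→T6→T8 = 9+8+9+8 = 34; finish at 34 days.
T10 is off the critical path — its longest chain is 5 days, giving 29 of slack.
That remains the longest chain; total 34 days.

34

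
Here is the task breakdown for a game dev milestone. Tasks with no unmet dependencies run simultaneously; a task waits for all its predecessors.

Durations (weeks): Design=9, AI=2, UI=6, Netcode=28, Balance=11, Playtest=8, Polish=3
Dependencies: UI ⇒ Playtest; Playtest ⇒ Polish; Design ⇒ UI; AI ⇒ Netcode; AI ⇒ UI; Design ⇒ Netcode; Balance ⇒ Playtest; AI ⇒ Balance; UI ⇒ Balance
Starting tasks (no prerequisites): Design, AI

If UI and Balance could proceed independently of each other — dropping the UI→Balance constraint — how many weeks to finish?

With the dependency in place, Design→UI→Balance→Playtest→Polish = 9+6+11+8+3 = 37 sets the finish at 37 weeks.
Without UI→Balance, Balance's earliest start moves from 15 to 2.
New critical path: Design→Netcode = 9+28 = 37 ⇒ 37 weeks.

37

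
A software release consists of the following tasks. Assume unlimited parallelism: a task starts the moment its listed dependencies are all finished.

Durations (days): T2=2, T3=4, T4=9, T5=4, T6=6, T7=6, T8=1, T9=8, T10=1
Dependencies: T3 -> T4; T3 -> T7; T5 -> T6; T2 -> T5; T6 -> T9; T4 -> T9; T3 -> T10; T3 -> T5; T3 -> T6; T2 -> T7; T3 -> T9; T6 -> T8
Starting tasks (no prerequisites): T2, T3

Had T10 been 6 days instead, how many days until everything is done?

22

The binding path is T3→T5→T6→T9 = 4+4+6+8 = 22; finish at 22 days.
The longest path through T10 is only 5 days, so T10 has float 17.
That remains the longest chain; total 22 days.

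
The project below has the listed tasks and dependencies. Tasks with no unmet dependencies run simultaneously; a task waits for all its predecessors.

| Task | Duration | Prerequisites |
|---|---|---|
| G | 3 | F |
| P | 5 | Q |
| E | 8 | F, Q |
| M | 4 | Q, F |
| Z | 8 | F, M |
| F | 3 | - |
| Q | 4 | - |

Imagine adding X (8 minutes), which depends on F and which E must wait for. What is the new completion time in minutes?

19

Originally the project takes 16 minutes.
With X inserted, E now waits for max(F, Q, X).
New critical path: F→X→E = 3+8+8 = 19 ⇒ 19 minutes.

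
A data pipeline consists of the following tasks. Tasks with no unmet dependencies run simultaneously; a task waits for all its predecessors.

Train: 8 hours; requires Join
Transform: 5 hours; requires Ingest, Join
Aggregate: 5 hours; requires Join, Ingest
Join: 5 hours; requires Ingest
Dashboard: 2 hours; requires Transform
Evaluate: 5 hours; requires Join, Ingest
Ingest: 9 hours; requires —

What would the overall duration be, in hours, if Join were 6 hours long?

Actual critical path: Ingest→Join→Train = 9+5+8 = 22 ⇒ 22 hours.
Join is on the critical path; changing it to 6 makes that path 23 hours.
No other chain overtakes it, so the finish is 23 hours.

23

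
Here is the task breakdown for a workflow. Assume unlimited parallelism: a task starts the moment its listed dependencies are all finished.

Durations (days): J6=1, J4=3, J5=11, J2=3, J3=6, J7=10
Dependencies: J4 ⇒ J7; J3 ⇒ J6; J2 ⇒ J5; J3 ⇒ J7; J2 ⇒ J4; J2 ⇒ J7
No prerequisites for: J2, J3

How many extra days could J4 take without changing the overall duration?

0

The longest chain is J2→J4→J7 = 3+3+10 = 16; overall finish 16 days.
The longest chain containing J4 totals 16 days.
Float = 16 − 16 = 0.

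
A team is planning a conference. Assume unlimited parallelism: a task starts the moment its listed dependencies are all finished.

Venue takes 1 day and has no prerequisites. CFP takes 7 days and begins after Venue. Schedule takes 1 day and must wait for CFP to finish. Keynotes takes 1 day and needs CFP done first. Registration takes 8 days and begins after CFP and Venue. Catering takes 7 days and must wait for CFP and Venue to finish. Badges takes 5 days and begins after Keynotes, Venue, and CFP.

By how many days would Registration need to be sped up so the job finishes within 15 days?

Current finish: 16 days; target: 15.
Registration is on every critical path, so each day cut from Registration cuts the finish by one (this holds down to a finish of 15).
Need 16 − 15 = 1 day off Registration → Registration becomes 7 days, finish becomes 15.

1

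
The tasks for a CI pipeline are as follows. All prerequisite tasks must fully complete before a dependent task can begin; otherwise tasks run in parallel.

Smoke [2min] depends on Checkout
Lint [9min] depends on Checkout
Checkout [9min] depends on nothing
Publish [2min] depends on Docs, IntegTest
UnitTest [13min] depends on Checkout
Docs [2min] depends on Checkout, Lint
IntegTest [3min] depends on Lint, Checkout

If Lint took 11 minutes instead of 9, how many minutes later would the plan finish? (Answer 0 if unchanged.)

2

Critical path before the change: Checkout→Lint→IntegTest→Publish = 9+9+3+2 = 23 giving 23 minutes.
Lint is on the critical path; changing it to 11 makes that path 25 minutes.
That remains the longest chain; total 25 minutes.
Change in finish: 25 − 23 = +2 minutes.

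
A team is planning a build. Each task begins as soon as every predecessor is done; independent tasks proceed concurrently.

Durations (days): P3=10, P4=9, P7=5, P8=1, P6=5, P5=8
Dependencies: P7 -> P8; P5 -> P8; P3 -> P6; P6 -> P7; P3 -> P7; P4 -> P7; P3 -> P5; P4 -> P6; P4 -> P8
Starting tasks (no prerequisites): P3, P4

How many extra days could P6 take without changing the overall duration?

0

Critical path: P3→P6→P7→P8 = 10+5+5+1 = 21, so the finish is 21 days.
Longest path through P6: 21 days (earliest finish 15, latest finish 15).
Slack of P6 = 10 − 10 = 0 days.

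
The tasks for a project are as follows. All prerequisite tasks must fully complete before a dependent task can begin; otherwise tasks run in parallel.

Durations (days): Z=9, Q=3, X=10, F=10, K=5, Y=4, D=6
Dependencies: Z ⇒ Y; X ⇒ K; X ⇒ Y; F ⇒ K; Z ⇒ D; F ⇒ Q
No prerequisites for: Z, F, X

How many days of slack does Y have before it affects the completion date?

1

Z→D = 9+6 = 15 sets the makespan at 15 days.
Longest path through Y: 14 days (earliest finish 14, latest finish 15).
Float = 15 − 14 = 1.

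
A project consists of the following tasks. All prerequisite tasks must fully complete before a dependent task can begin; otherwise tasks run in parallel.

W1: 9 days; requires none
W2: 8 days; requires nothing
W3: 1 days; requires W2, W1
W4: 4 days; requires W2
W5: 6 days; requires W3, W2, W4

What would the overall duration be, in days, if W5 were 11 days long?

Critical path before the change: W2→W4→W5 = 8+4+6 = 18 giving 18 days.
Since W5 is critical, the +5 change carries straight to that chain (now 23 days).
That remains the longest chain; total 23 days.

23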